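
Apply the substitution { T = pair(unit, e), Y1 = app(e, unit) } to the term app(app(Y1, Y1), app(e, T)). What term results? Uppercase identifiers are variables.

Replace each occurrence of T with pair(unit, e).
Replace each occurrence of Y1 with app(e, unit).
Result: app(app(app(e, unit), app(e, unit)), app(e, pair(unit, e))).

app(app(app(e, unit), app(e, unit)), app(e, pair(unit, e)))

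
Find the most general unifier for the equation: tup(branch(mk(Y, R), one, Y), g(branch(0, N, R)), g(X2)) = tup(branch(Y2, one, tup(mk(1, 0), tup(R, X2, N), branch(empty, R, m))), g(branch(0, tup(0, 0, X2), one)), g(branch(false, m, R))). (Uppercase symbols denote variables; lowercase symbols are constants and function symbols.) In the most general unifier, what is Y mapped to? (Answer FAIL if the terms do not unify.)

tup(mk(1, 0), tup(one, branch(false, m, one), tup(0, 0, branch(false, m, one))), branch(empty, one, m))

Decompose tup/3: branch(mk(Y, R), one, Y) = branch(Y2, one, tup(mk(1, 0), tup(R, X2, N), branch(empty, R, m))),  g(branch(0, N, R)) = g(branch(0, tup(0, 0, X2), one)),  g(X2) = g(branch(false, m, R)).
Decompose branch/3: mk(Y, R) = Y2,  one = one,  Y = tup(mk(1, 0), tup(R, X2, N), branch(empty, R, m)).
Bind Y2 := mk(Y, R); no other remaining equation mentions Y2.
Delete trivial equation one = one.
Bind Y := tup(mk(1, 0), tup(R, X2, N), branch(empty, R, m)); no other remaining equation mentions Y. Substituting into the earlier binding gives Y2 := mk(tup(mk(1, 0), tup(R, X2, N), branch(empty, R, m)), R).
Decompose g/1: branch(0, N, R) = branch(0, tup(0, 0, X2), one).
Decompose branch/3: 0 = 0,  N = tup(0, 0, X2),  R = one.
Delete trivial equation 0 = 0.
Bind N := tup(0, 0, X2); no other remaining equation mentions N. Substituting into the earlier bindings gives Y2 := mk(tup(mk(1, 0), tup(R, X2, tup(0, 0, X2)), branch(empty, R, m)), R), Y := tup(mk(1, 0), tup(R, X2, tup(0, 0, X2)), branch(empty, R, m)).
Bind R := one; substituting into the remaining equation gives: g(X2) = g(branch(false, m, one)). Substituting into the earlier bindings gives Y2 := mk(tup(mk(1, 0), tup(one, X2, tup(0, 0, X2)), branch(empty, one, m)), one), Y := tup(mk(1, 0), tup(one, X2, tup(0, 0, X2)), branch(empty, one, m)).
Decompose g/1: X2 = branch(false, m, one).
Bind X2 := branch(false, m, one). Substituting into the earlier bindings gives Y2 := mk(tup(mk(1, 0), tup(one, branch(false, m, one), tup(0, 0, branch(false, m, one))), branch(empty, one, m)), one), Y := tup(mk(1, 0), tup(one, branch(false, m, one), tup(0, 0, branch(false, m, one))), branch(empty, one, m)), N := tup(0, 0, branch(false, m, one)).
MGU = { Y2 := mk(tup(mk(1, 0), tup(one, branch(false, m, one), tup(0, 0, branch(false, m, one))), branch(empty, one, m)), one), Y := tup(mk(1, 0), tup(one, branch(false, m, one), tup(0, 0, branch(false, m, one))), branch(empty, one, m)), N := tup(0, 0, branch(false, m, one)), R := one, X2 := branch(false, m, one) }, so Y := tup(mk(1, 0), tup(one, branch(false, m, one), tup(0, 0, branch(false, m, one))), branch(empty, one, m)).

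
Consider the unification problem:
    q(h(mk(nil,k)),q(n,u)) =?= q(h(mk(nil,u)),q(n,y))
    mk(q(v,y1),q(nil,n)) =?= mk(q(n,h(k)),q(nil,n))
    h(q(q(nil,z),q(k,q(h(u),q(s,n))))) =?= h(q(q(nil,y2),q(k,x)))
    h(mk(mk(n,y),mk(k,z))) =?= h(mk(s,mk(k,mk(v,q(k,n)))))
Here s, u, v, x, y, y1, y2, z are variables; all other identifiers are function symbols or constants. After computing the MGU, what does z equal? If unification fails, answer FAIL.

Decompose q/2: h(mk(nil,k)) =?= h(mk(nil,u)),  q(n,u) =?= q(n,y).
Decompose h/1: mk(nil,k) =?= mk(nil,u).
Decompose mk/2: nil =?= nil,  k =?= u.
Delete trivial equation nil =?= nil.
Bind u := k; substituting into the 2 remaining equations that mention u gives: q(n,k) =?= q(n,y),  h(q(q(nil,z),q(k,q(h(k),q(s,n))))) =?= h(q(q(nil,y2),q(k,x))).
Decompose q/2: n =?= n,  k =?= y.
Delete trivial equation n =?= n.
Bind y := k; substituting into the one remaining equation that mentions y gives: h(mk(mk(n,k),mk(k,z))) =?= h(mk(s,mk(k,mk(v,q(k,n))))).
Decompose mk/2: q(v,y1) =?= q(n,h(k)),  q(nil,n) =?= q(nil,n).
Decompose q/2: v =?= n,  y1 =?= h(k).
Bind v := n; substituting into the one remaining equation that mentions v gives: h(mk(mk(n,k),mk(k,z))) =?= h(mk(s,mk(k,mk(n,q(k,n))))).
Bind y1 := h(k); no other remaining equation mentions y1.
Delete trivial equation q(nil,n) =?= q(nil,n).
Decompose h/1: q(q(nil,z),q(k,q(h(k),q(s,n)))) =?= q(q(nil,y2),q(k,x)).
Decompose q/2: q(nil,z) =?= q(nil,y2),  q(k,q(h(k),q(s,n))) =?= q(k,x).
Decompose q/2: nil =?= nil,  z =?= y2.
Delete trivial equation nil =?= nil.
Bind z := y2; substituting into the one remaining equation that mentions z gives: h(mk(mk(n,k),mk(k,y2))) =?= h(mk(s,mk(k,mk(n,q(k,n))))).
Decompose q/2: k =?= k,  q(h(k),q(s,n)) =?= x.
Delete trivial equation k =?= k.
Bind x := q(h(k),q(s,n)); no other remaining equation mentions x.
Decompose h/1: mk(mk(n,k),mk(k,y2)) =?= mk(s,mk(k,mk(n,q(k,n)))).
Decompose mk/2: mk(n,k) =?= s,  mk(k,y2) =?= mk(k,mk(n,q(k,n))).
Bind s := mk(n,k); no other remaining equation mentions s. Substituting into the earlier binding gives x := q(h(k),q(mk(n,k),n)).
Decompose mk/2: k =?= k,  y2 =?= mk(n,q(k,n)).
Delete trivial equation k =?= k.
Bind y2 := mk(n,q(k,n)). Substituting into the earlier binding gives z := mk(n,q(k,n)).
MGU = { u := k, y := k, v := n, y1 := h(k), z := mk(n,q(k,n)), x := q(h(k),q(mk(n,k),n)), s := mk(n,k), y2 := mk(n,q(k,n)) }, so z := mk(n,q(k,n)).

mk(n,q(k,n))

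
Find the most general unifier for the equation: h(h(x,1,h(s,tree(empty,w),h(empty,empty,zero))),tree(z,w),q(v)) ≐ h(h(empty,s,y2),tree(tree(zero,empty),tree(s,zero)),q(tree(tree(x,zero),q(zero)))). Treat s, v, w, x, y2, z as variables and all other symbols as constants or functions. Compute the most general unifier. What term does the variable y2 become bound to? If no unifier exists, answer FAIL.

Decompose h/3: h(x,1,h(s,tree(empty,w),h(empty,empty,zero))) ≐ h(empty,s,y2),  tree(z,w) ≐ tree(tree(zero,empty),tree(s,zero)),  q(v) ≐ q(tree(tree(x,zero),q(zero))).
Decompose h/3: x ≐ empty,  1 ≐ s,  h(s,tree(empty,w),h(empty,empty,zero)) ≐ y2.
Bind x := empty; substituting into the one remaining equation that mentions x gives: q(v) ≐ q(tree(tree(empty,zero),q(zero))).
Bind s := 1; substituting into the 2 remaining equations that mention s gives: h(1,tree(empty,w),h(empty,empty,zero)) ≐ y2,  tree(z,w) ≐ tree(tree(zero,empty),tree(1,zero)).
Bind y2 := h(1,tree(empty,w),h(empty,empty,zero)); no other remaining equation mentions y2.
Decompose tree/2: z ≐ tree(zero,empty),  w ≐ tree(1,zero).
Bind z := tree(zero,empty); no other remaining equation mentions z.
Bind w := tree(1,zero); no other remaining equation mentions w. Substituting into the earlier binding gives y2 := h(1,tree(empty,tree(1,zero)),h(empty,empty,zero)).
Decompose q/1: v ≐ tree(tree(empty,zero),q(zero)).
Bind v := tree(tree(empty,zero),q(zero)).
MGU = { x -> empty, s -> 1, y2 -> h(1,tree(empty,tree(1,zero)),h(empty,empty,zero)), z -> tree(zero,empty), w -> tree(1,zero), v -> tree(tree(empty,zero),q(zero)) }, so y2 -> h(1,tree(empty,tree(1,zero)),h(empty,empty,zero)).

h(1,tree(empty,tree(1,zero)),h(empty,empty,zero))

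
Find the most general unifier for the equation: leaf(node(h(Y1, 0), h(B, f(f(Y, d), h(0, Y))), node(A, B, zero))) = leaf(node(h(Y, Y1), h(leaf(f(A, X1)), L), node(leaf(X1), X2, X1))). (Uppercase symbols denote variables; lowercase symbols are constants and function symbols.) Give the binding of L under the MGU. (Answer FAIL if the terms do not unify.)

f(f(0, d), h(0, 0))

Decompose leaf/1: node(h(Y1, 0), h(B, f(f(Y, d), h(0, Y))), node(A, B, zero)) = node(h(Y, Y1), h(leaf(f(A, X1)), L), node(leaf(X1), X2, X1)).
Decompose node/3: h(Y1, 0) = h(Y, Y1),  h(B, f(f(Y, d), h(0, Y))) = h(leaf(f(A, X1)), L),  node(A, B, zero) = node(leaf(X1), X2, X1).
Decompose h/2: Y1 = Y,  0 = Y1.
Bind Y1 := Y; substituting into the one remaining equation that mentions Y1 gives: 0 = Y.
Bind Y := 0; substituting into the one remaining equation that mentions Y gives: h(B, f(f(0, d), h(0, 0))) = h(leaf(f(A, X1)), L). Substituting into the earlier binding gives Y1 := 0.
Decompose h/2: B = leaf(f(A, X1)),  f(f(0, d), h(0, 0)) = L.
Bind B := leaf(f(A, X1)); substituting into the one remaining equation that mentions B gives: node(A, leaf(f(A, X1)), zero) = node(leaf(X1), X2, X1).
Bind L := f(f(0, d), h(0, 0)); no other remaining equation mentions L.
Decompose node/3: A = leaf(X1),  leaf(f(A, X1)) = X2,  zero = X1.
Bind A := leaf(X1); substituting into the one remaining equation that mentions A gives: leaf(f(leaf(X1), X1)) = X2. Substituting into the earlier binding gives B := leaf(f(leaf(X1), X1)).
Bind X2 := leaf(f(leaf(X1), X1)); no other remaining equation mentions X2.
Bind X1 := zero. Substituting into the earlier bindings gives B := leaf(f(leaf(zero), zero)), A := leaf(zero), X2 := leaf(f(leaf(zero), zero)).
MGU = { Y1 := 0, Y := 0, B := leaf(f(leaf(zero), zero)), L := f(f(0, d), h(0, 0)), A := leaf(zero), X2 := leaf(f(leaf(zero), zero)), X1 := zero }, so L := f(f(0, d), h(0, 0)).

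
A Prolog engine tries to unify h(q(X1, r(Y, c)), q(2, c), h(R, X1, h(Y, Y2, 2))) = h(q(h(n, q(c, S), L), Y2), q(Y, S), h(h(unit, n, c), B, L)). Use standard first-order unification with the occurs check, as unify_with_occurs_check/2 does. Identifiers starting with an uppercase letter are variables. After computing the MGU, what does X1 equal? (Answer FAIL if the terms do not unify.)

Decompose h/3: q(X1, r(Y, c)) = q(h(n, q(c, S), L), Y2),  q(2, c) = q(Y, S),  h(R, X1, h(Y, Y2, 2)) = h(h(unit, n, c), B, L).
Decompose q/2: X1 = h(n, q(c, S), L),  r(Y, c) = Y2.
Bind X1 := h(n, q(c, S), L); substituting into the one remaining equation that mentions X1 gives: h(R, h(n, q(c, S), L), h(Y, Y2, 2)) = h(h(unit, n, c), B, L).
Bind Y2 := r(Y, c); substituting into the one remaining equation that mentions Y2 gives: h(R, h(n, q(c, S), L), h(Y, r(Y, c), 2)) = h(h(unit, n, c), B, L).
Decompose q/2: 2 = Y,  c = S.
Bind Y := 2; substituting into the one remaining equation that mentions Y gives: h(R, h(n, q(c, S), L), h(2, r(2, c), 2)) = h(h(unit, n, c), B, L). Substituting into the earlier binding gives Y2 := r(2, c).
Bind S := c; substituting into the remaining equation gives: h(R, h(n, q(c, c), L), h(2, r(2, c), 2)) = h(h(unit, n, c), B, L). Substituting into the earlier binding gives X1 := h(n, q(c, c), L).
Decompose h/3: R = h(unit, n, c),  h(n, q(c, c), L) = B,  h(2, r(2, c), 2) = L.
Bind R := h(unit, n, c); no other remaining equation mentions R.
Bind B := h(n, q(c, c), L); no other remaining equation mentions B.
Bind L := h(2, r(2, c), 2). Substituting into the earlier bindings gives X1 := h(n, q(c, c), h(2, r(2, c), 2)), B := h(n, q(c, c), h(2, r(2, c), 2)).
MGU = { X1 = h(n, q(c, c), h(2, r(2, c), 2)), Y2 = r(2, c), Y = 2, S = c, R = h(unit, n, c), B = h(n, q(c, c), h(2, r(2, c), 2)), L = h(2, r(2, c), 2) }, so X1 = h(n, q(c, c), h(2, r(2, c), 2)).

h(n, q(c, c), h(2, r(2, c), 2))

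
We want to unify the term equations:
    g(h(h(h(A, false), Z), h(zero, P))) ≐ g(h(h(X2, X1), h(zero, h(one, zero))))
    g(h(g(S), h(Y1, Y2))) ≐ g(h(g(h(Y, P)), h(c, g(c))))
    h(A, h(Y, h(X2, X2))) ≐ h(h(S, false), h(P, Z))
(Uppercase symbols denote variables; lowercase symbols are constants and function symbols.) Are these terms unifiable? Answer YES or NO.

Decompose g/1: h(h(h(A, false), Z), h(zero, P)) ≐ h(h(X2, X1), h(zero, h(one, zero))).
Decompose h/2: h(h(A, false), Z) ≐ h(X2, X1),  h(zero, P) ≐ h(zero, h(one, zero)).
Decompose h/2: h(A, false) ≐ X2,  Z ≐ X1.
Bind X2 := h(A, false); substituting into the one remaining equation that mentions X2 gives: h(A, h(Y, h(h(A, false), h(A, false)))) ≐ h(h(S, false), h(P, Z)).
Bind Z := X1; substituting into the one remaining equation that mentions Z gives: h(A, h(Y, h(h(A, false), h(A, false)))) ≐ h(h(S, false), h(P, X1)).
Decompose h/2: zero ≐ zero,  P ≐ h(one, zero).
Delete trivial equation zero ≐ zero.
Bind P := h(one, zero); substituting into the remaining equations gives: g(h(g(S), h(Y1, Y2))) ≐ g(h(g(h(Y, h(one, zero))), h(c, g(c)))),  h(A, h(Y, h(h(A, false), h(A, false)))) ≐ h(h(S, false), h(h(one, zero), X1)).
Decompose g/1: h(g(S), h(Y1, Y2)) ≐ h(g(h(Y, h(one, zero))), h(c, g(c))).
Decompose h/2: g(S) ≐ g(h(Y, h(one, zero))),  h(Y1, Y2) ≐ h(c, g(c)).
Decompose g/1: S ≐ h(Y, h(one, zero)).
Bind S := h(Y, h(one, zero)); substituting into the one remaining equation that mentions S gives: h(A, h(Y, h(h(A, false), h(A, false)))) ≐ h(h(h(Y, h(one, zero)), false), h(h(one, zero), X1)).
Decompose h/2: Y1 ≐ c,  Y2 ≐ g(c).
Bind Y1 := c; no other remaining equation mentions Y1.
Bind Y2 := g(c); no other remaining equation mentions Y2.
Decompose h/2: A ≐ h(h(Y, h(one, zero)), false),  h(Y, h(h(A, false), h(A, false))) ≐ h(h(one, zero), X1).
Bind A := h(h(Y, h(one, zero)), false); substituting into the remaining equation gives: h(Y, h(h(h(h(Y, h(one, zero)), false), false), h(h(h(Y, h(one, zero)), false), false))) ≐ h(h(one, zero), X1). Substituting into the earlier binding gives X2 := h(h(h(Y, h(one, zero)), false), false).
Decompose h/2: Y ≐ h(one, zero),  h(h(h(h(Y, h(one, zero)), false), false), h(h(h(Y, h(one, zero)), false), false)) ≐ X1.
Bind Y := h(one, zero); substituting into the remaining equation gives: h(h(h(h(h(one, zero), h(one, zero)), false), false), h(h(h(h(one, zero), h(one, zero)), false), false)) ≐ X1. Substituting into the earlier bindings gives X2 := h(h(h(h(one, zero), h(one, zero)), false), false), S := h(h(one, zero), h(one, zero)), A := h(h(h(one, zero), h(one, zero)), false).
Bind X1 := h(h(h(h(h(one, zero), h(one, zero)), false), false), h(h(h(h(one, zero), h(one, zero)), false), false)). Substituting into the earlier binding gives Z := h(h(h(h(h(one, zero), h(one, zero)), false), false), h(h(h(h(one, zero), h(one, zero)), false), false)).
No equations remain and no clash or occurs-check failure arose, so a unifier exists.

YES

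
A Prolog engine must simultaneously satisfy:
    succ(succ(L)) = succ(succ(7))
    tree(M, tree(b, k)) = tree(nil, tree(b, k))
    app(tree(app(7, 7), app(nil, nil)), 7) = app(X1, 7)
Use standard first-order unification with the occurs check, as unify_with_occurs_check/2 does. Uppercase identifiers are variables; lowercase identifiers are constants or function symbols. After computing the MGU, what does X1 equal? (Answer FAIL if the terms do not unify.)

tree(app(7, 7), app(nil, nil))

Decompose succ/1: succ(L) = succ(7).
Decompose succ/1: L = 7.
Bind L := 7; no other remaining equation mentions L.
Decompose tree/2: M = nil,  tree(b, k) = tree(b, k).
Bind M := nil; no other remaining equation mentions M.
Delete trivial equation tree(b, k) = tree(b, k).
Decompose app/2: tree(app(7, 7), app(nil, nil)) = X1,  7 = 7.
Bind X1 := tree(app(7, 7), app(nil, nil)); no other remaining equation mentions X1.
Delete trivial equation 7 = 7.
MGU = { L = 7, M = nil, X1 = tree(app(7, 7), app(nil, nil)) }, so X1 = tree(app(7, 7), app(nil, nil)).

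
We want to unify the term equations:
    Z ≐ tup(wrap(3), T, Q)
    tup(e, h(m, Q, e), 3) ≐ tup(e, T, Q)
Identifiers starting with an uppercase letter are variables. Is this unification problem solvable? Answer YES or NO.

Bind Z := tup(wrap(3), T, Q); no other remaining equation mentions Z.
Decompose tup/3: e ≐ e,  h(m, Q, e) ≐ T,  3 ≐ Q.
Delete trivial equation e ≐ e.
Bind T := h(m, Q, e); no other remaining equation mentions T. Substituting into the earlier binding gives Z := tup(wrap(3), h(m, Q, e), Q).
Bind Q := 3. Substituting into the earlier bindings gives Z := tup(wrap(3), h(m, 3, e), 3), T := h(m, 3, e).
No equations remain and no clash or occurs-check failure arose, so a unifier exists.

YES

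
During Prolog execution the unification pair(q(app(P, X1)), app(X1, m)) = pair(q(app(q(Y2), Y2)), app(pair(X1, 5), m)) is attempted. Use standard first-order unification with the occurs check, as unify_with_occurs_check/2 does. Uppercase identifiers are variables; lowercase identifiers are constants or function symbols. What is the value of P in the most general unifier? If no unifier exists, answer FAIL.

Decompose pair/2: q(app(P, X1)) = q(app(q(Y2), Y2)),  app(X1, m) = app(pair(X1, 5), m).
Decompose q/1: app(P, X1) = app(q(Y2), Y2).
Decompose app/2: P = q(Y2),  X1 = Y2.
Bind P := q(Y2); no other remaining equation mentions P.
Bind X1 := Y2; substituting into the remaining equation gives: app(Y2, m) = app(pair(Y2, 5), m).
Decompose app/2: Y2 = pair(Y2, 5),  m = m.
Occurs check fails: Y2 occurs in pair(Y2, 5); the equation Y2 = pair(Y2, 5) has no finite solution.

FAIL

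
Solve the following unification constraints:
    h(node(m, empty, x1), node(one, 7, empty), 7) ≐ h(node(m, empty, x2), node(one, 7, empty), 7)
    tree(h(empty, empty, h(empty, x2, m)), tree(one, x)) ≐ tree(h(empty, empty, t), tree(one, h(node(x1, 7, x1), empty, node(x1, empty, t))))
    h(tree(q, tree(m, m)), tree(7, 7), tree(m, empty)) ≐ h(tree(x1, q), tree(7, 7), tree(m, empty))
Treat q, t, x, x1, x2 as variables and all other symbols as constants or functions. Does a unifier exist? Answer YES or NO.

YES

Decompose h/3: node(m, empty, x1) ≐ node(m, empty, x2),  node(one, 7, empty) ≐ node(one, 7, empty),  7 ≐ 7.
Decompose node/3: m ≐ m,  empty ≐ empty,  x1 ≐ x2.
Delete trivial equation m ≐ m.
Delete trivial equation empty ≐ empty.
Bind x1 := x2; substituting into the 2 remaining equations that mention x1 gives: tree(h(empty, empty, h(empty, x2, m)), tree(one, x)) ≐ tree(h(empty, empty, t), tree(one, h(node(x2, 7, x2), empty, node(x2, empty, t)))),  h(tree(q, tree(m, m)), tree(7, 7), tree(m, empty)) ≐ h(tree(x2, q), tree(7, 7), tree(m, empty)).
Delete trivial equation node(one, 7, empty) ≐ node(one, 7, empty).
Delete trivial equation 7 ≐ 7.
Decompose tree/2: h(empty, empty, h(empty, x2, m)) ≐ h(empty, empty, t),  tree(one, x) ≐ tree(one, h(node(x2, 7, x2), empty, node(x2, empty, t))).
Decompose h/3: empty ≐ empty,  empty ≐ empty,  h(empty, x2, m) ≐ t.
Delete trivial equation empty ≐ empty.
Delete trivial equation empty ≐ empty.
Bind t := h(empty, x2, m); substituting into the one remaining equation that mentions t gives: tree(one, x) ≐ tree(one, h(node(x2, 7, x2), empty, node(x2, empty, h(empty, x2, m)))).
Decompose tree/2: one ≐ one,  x ≐ h(node(x2, 7, x2), empty, node(x2, empty, h(empty, x2, m))).
Delete trivial equation one ≐ one.
Bind x := h(node(x2, 7, x2), empty, node(x2, empty, h(empty, x2, m))); no other remaining equation mentions x.
Decompose h/3: tree(q, tree(m, m)) ≐ tree(x2, q),  tree(7, 7) ≐ tree(7, 7),  tree(m, empty) ≐ tree(m, empty).
Decompose tree/2: q ≐ x2,  tree(m, m) ≐ q.
Bind q := x2; substituting into the one remaining equation that mentions q gives: tree(m, m) ≐ x2.
Bind x2 := tree(m, m); no other remaining equation mentions x2. Substituting into the earlier bindings gives x1 := tree(m, m), t := h(empty, tree(m, m), m), x := h(node(tree(m, m), 7, tree(m, m)), empty, node(tree(m, m), empty, h(empty, tree(m, m), m))), q := tree(m, m).
Delete trivial equation tree(7, 7) ≐ tree(7, 7).
Delete trivial equation tree(m, empty) ≐ tree(m, empty).
No equations remain and no clash or occurs-check failure arose, so a unifier exists.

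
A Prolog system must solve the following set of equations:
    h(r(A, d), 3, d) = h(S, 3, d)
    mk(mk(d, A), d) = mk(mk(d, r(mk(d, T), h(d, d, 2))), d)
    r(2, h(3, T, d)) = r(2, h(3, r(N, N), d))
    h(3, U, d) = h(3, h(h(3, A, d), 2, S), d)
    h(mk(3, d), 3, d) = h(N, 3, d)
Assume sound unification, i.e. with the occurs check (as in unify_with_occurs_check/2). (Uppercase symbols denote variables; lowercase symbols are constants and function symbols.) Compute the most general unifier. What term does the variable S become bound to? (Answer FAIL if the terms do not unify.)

r(r(mk(d, r(mk(3, d), mk(3, d))), h(d, d, 2)), d)

Decompose h/3: r(A, d) = S,  3 = 3,  d = d.
Bind S := r(A, d); substituting into the one remaining equation that mentions S gives: h(3, U, d) = h(3, h(h(3, A, d), 2, r(A, d)), d).
Delete trivial equation 3 = 3.
Delete trivial equation d = d.
Decompose mk/2: mk(d, A) = mk(d, r(mk(d, T), h(d, d, 2))),  d = d.
Decompose mk/2: d = d,  A = r(mk(d, T), h(d, d, 2)).
Delete trivial equation d = d.
Bind A := r(mk(d, T), h(d, d, 2)); substituting into the one remaining equation that mentions A gives: h(3, U, d) = h(3, h(h(3, r(mk(d, T), h(d, d, 2)), d), 2, r(r(mk(d, T), h(d, d, 2)), d)), d). Substituting into the earlier binding gives S := r(r(mk(d, T), h(d, d, 2)), d).
Delete trivial equation d = d.
Decompose r/2: 2 = 2,  h(3, T, d) = h(3, r(N, N), d).
Delete trivial equation 2 = 2.
Decompose h/3: 3 = 3,  T = r(N, N),  d = d.
Delete trivial equation 3 = 3.
Bind T := r(N, N); substituting into the one remaining equation that mentions T gives: h(3, U, d) = h(3, h(h(3, r(mk(d, r(N, N)), h(d, d, 2)), d), 2, r(r(mk(d, r(N, N)), h(d, d, 2)), d)), d). Substituting into the earlier bindings gives S := r(r(mk(d, r(N, N)), h(d, d, 2)), d), A := r(mk(d, r(N, N)), h(d, d, 2)).
Delete trivial equation d = d.
Decompose h/3: 3 = 3,  U = h(h(3, r(mk(d, r(N, N)), h(d, d, 2)), d), 2, r(r(mk(d, r(N, N)), h(d, d, 2)), d)),  d = d.
Delete trivial equation 3 = 3.
Bind U := h(h(3, r(mk(d, r(N, N)), h(d, d, 2)), d), 2, r(r(mk(d, r(N, N)), h(d, d, 2)), d)); no other remaining equation mentions U.
Delete trivial equation d = d.
Decompose h/3: mk(3, d) = N,  3 = 3,  d = d.
Bind N := mk(3, d); no other remaining equation mentions N. Substituting into the earlier bindings gives S := r(r(mk(d, r(mk(3, d), mk(3, d))), h(d, d, 2)), d), A := r(mk(d, r(mk(3, d), mk(3, d))), h(d, d, 2)), T := r(mk(3, d), mk(3, d)), U := h(h(3, r(mk(d, r(mk(3, d), mk(3, d))), h(d, d, 2)), d), 2, r(r(mk(d, r(mk(3, d), mk(3, d))), h(d, d, 2)), d)).
Delete trivial equation 3 = 3.
Delete trivial equation d = d.
MGU = { S -> r(r(mk(d, r(mk(3, d), mk(3, d))), h(d, d, 2)), d), A -> r(mk(d, r(mk(3, d), mk(3, d))), h(d, d, 2)), T -> r(mk(3, d), mk(3, d)), U -> h(h(3, r(mk(d, r(mk(3, d), mk(3, d))), h(d, d, 2)), d), 2, r(r(mk(d, r(mk(3, d), mk(3, d))), h(d, d, 2)), d)), N -> mk(3, d) }, so S -> r(r(mk(d, r(mk(3, d), mk(3, d))), h(d, d, 2)), d).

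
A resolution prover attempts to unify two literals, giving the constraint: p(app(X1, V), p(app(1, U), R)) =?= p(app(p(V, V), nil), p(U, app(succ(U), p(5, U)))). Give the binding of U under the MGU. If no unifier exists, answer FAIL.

FAIL

Decompose p/2: app(X1, V) =?= app(p(V, V), nil),  p(app(1, U), R) =?= p(U, app(succ(U), p(5, U))).
Decompose app/2: X1 =?= p(V, V),  V =?= nil.
Bind X1 := p(V, V); no other remaining equation mentions X1.
Bind V := nil; no other remaining equation mentions V. Substituting into the earlier binding gives X1 := p(nil, nil).
Decompose p/2: app(1, U) =?= U,  R =?= app(succ(U), p(5, U)).
Occurs check fails: U occurs in app(1, U); the equation U =?= app(1, U) has no finite solution.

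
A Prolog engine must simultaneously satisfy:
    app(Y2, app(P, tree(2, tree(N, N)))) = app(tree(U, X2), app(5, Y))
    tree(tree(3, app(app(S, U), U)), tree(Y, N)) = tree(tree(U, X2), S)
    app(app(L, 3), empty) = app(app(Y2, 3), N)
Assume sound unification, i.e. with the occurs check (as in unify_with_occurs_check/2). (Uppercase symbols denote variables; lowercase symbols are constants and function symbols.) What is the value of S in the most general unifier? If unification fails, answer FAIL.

Decompose app/2: Y2 = tree(U, X2),  app(P, tree(2, tree(N, N))) = app(5, Y).
Bind Y2 := tree(U, X2); substituting into the one remaining equation that mentions Y2 gives: app(app(L, 3), empty) = app(app(tree(U, X2), 3), N).
Decompose app/2: P = 5,  tree(2, tree(N, N)) = Y.
Bind P := 5; no other remaining equation mentions P.
Bind Y := tree(2, tree(N, N)); substituting into the one remaining equation that mentions Y gives: tree(tree(3, app(app(S, U), U)), tree(tree(2, tree(N, N)), N)) = tree(tree(U, X2), S).
Decompose tree/2: tree(3, app(app(S, U), U)) = tree(U, X2),  tree(tree(2, tree(N, N)), N) = S.
Decompose tree/2: 3 = U,  app(app(S, U), U) = X2.
Bind U := 3; substituting into the 2 remaining equations that mention U gives: app(app(S, 3), 3) = X2,  app(app(L, 3), empty) = app(app(tree(3, X2), 3), N). Substituting into the earlier binding gives Y2 := tree(3, X2).
Bind X2 := app(app(S, 3), 3); substituting into the one remaining equation that mentions X2 gives: app(app(L, 3), empty) = app(app(tree(3, app(app(S, 3), 3)), 3), N). Substituting into the earlier binding gives Y2 := tree(3, app(app(S, 3), 3)).
Bind S := tree(tree(2, tree(N, N)), N); substituting into the remaining equation gives: app(app(L, 3), empty) = app(app(tree(3, app(app(tree(tree(2, tree(N, N)), N), 3), 3)), 3), N). Substituting into the earlier bindings gives Y2 := tree(3, app(app(tree(tree(2, tree(N, N)), N), 3), 3)), X2 := app(app(tree(tree(2, tree(N, N)), N), 3), 3).
Decompose app/2: app(L, 3) = app(tree(3, app(app(tree(tree(2, tree(N, N)), N), 3), 3)), 3),  empty = N.
Decompose app/2: L = tree(3, app(app(tree(tree(2, tree(N, N)), N), 3), 3)),  3 = 3.
Bind L := tree(3, app(app(tree(tree(2, tree(N, N)), N), 3), 3)); no other remaining equation mentions L.
Delete trivial equation 3 = 3.
Bind N := empty. Substituting into the earlier bindings gives Y2 := tree(3, app(app(tree(tree(2, tree(empty, empty)), empty), 3), 3)), Y := tree(2, tree(empty, empty)), X2 := app(app(tree(tree(2, tree(empty, empty)), empty), 3), 3), S := tree(tree(2, tree(empty, empty)), empty), L := tree(3, app(app(tree(tree(2, tree(empty, empty)), empty), 3), 3)).
MGU = { Y2 ↦ tree(3, app(app(tree(tree(2, tree(empty, empty)), empty), 3), 3)), P ↦ 5, Y ↦ tree(2, tree(empty, empty)), U ↦ 3, X2 ↦ app(app(tree(tree(2, tree(empty, empty)), empty), 3), 3), S ↦ tree(tree(2, tree(empty, empty)), empty), L ↦ tree(3, app(app(tree(tree(2, tree(empty, empty)), empty), 3), 3)), N ↦ empty }, so S ↦ tree(tree(2, tree(empty, empty)), empty).

tree(tree(2, tree(empty, empty)), empty)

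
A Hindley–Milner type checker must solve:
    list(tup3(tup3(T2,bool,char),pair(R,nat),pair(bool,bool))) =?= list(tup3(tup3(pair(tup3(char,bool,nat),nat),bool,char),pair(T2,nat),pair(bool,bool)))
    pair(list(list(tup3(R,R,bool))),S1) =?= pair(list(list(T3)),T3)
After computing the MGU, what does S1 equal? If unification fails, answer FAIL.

tup3(pair(tup3(char,bool,nat),nat),pair(tup3(char,bool,nat),nat),bool)

Decompose list/1: tup3(tup3(T2,bool,char),pair(R,nat),pair(bool,bool)) =?= tup3(tup3(pair(tup3(char,bool,nat),nat),bool,char),pair(T2,nat),pair(bool,bool)).
Decompose tup3/3: tup3(T2,bool,char) =?= tup3(pair(tup3(char,bool,nat),nat),bool,char),  pair(R,nat) =?= pair(T2,nat),  pair(bool,bool) =?= pair(bool,bool).
Decompose tup3/3: T2 =?= pair(tup3(char,bool,nat),nat),  bool =?= bool,  char =?= char.
Bind T2 := pair(tup3(char,bool,nat),nat); substituting into the one remaining equation that mentions T2 gives: pair(R,nat) =?= pair(pair(tup3(char,bool,nat),nat),nat).
Delete trivial equation bool =?= bool.
Delete trivial equation char =?= char.
Decompose pair/2: R =?= pair(tup3(char,bool,nat),nat),  nat =?= nat.
Bind R := pair(tup3(char,bool,nat),nat); substituting into the one remaining equation that mentions R gives: pair(list(list(tup3(pair(tup3(char,bool,nat),nat),pair(tup3(char,bool,nat),nat),bool))),S1) =?= pair(list(list(T3)),T3).
Delete trivial equation nat =?= nat.
Delete trivial equation pair(bool,bool) =?= pair(bool,bool).
Decompose pair/2: list(list(tup3(pair(tup3(char,bool,nat),nat),pair(tup3(char,bool,nat),nat),bool))) =?= list(list(T3)),  S1 =?= T3.
Decompose list/1: list(tup3(pair(tup3(char,bool,nat),nat),pair(tup3(char,bool,nat),nat),bool)) =?= list(T3).
Decompose list/1: tup3(pair(tup3(char,bool,nat),nat),pair(tup3(char,bool,nat),nat),bool) =?= T3.
Bind T3 := tup3(pair(tup3(char,bool,nat),nat),pair(tup3(char,bool,nat),nat),bool); substituting into the remaining equation gives: S1 =?= tup3(pair(tup3(char,bool,nat),nat),pair(tup3(char,bool,nat),nat),bool).
Bind S1 := tup3(pair(tup3(char,bool,nat),nat),pair(tup3(char,bool,nat),nat),bool).
MGU = { T2 ↦ pair(tup3(char,bool,nat),nat), R ↦ pair(tup3(char,bool,nat),nat), T3 ↦ tup3(pair(tup3(char,bool,nat),nat),pair(tup3(char,bool,nat),nat),bool), S1 ↦ tup3(pair(tup3(char,bool,nat),nat),pair(tup3(char,bool,nat),nat),bool) }, so S1 ↦ tup3(pair(tup3(char,bool,nat),nat),pair(tup3(char,bool,nat),nat),bool).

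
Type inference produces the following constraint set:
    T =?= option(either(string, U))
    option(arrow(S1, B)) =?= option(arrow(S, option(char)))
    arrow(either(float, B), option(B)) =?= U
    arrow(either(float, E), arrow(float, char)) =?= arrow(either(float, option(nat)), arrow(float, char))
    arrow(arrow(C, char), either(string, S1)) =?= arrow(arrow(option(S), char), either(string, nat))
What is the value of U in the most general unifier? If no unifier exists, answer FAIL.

Bind T := option(either(string, U)); no other remaining equation mentions T.
Decompose option/1: arrow(S1, B) =?= arrow(S, option(char)).
Decompose arrow/2: S1 =?= S,  B =?= option(char).
Bind S1 := S; substituting into the one remaining equation that mentions S1 gives: arrow(arrow(C, char), either(string, S)) =?= arrow(arrow(option(S), char), either(string, nat)).
Bind B := option(char); substituting into the one remaining equation that mentions B gives: arrow(either(float, option(char)), option(option(char))) =?= U.
Bind U := arrow(either(float, option(char)), option(option(char))); no other remaining equation mentions U. Substituting into the earlier binding gives T := option(either(string, arrow(either(float, option(char)), option(option(char))))).
Decompose arrow/2: either(float, E) =?= either(float, option(nat)),  arrow(float, char) =?= arrow(float, char).
Decompose either/2: float =?= float,  E =?= option(nat).
Delete trivial equation float =?= float.
Bind E := option(nat); no other remaining equation mentions E.
Delete trivial equation arrow(float, char) =?= arrow(float, char).
Decompose arrow/2: arrow(C, char) =?= arrow(option(S), char),  either(string, S) =?= either(string, nat).
Decompose arrow/2: C =?= option(S),  char =?= char.
Bind C := option(S); no other remaining equation mentions C.
Delete trivial equation char =?= char.
Decompose either/2: string =?= string,  S =?= nat.
Delete trivial equation string =?= string.
Bind S := nat. Substituting into the earlier bindings gives S1 := nat, C := option(nat).
MGU = { T ↦ option(either(string, arrow(either(float, option(char)), option(option(char))))), S1 ↦ nat, B ↦ option(char), U ↦ arrow(either(float, option(char)), option(option(char))), E ↦ option(nat), C ↦ option(nat), S ↦ nat }, so U ↦ arrow(either(float, option(char)), option(option(char))).

arrow(either(float, option(char)), option(option(char)))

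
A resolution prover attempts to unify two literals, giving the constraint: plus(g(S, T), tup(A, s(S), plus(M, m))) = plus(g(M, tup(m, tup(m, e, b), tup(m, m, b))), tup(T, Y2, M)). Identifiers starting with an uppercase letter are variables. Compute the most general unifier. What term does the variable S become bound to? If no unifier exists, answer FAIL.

Decompose plus/2: g(S, T) = g(M, tup(m, tup(m, e, b), tup(m, m, b))),  tup(A, s(S), plus(M, m)) = tup(T, Y2, M).
Decompose g/2: S = M,  T = tup(m, tup(m, e, b), tup(m, m, b)).
Bind S := M; substituting into the one remaining equation that mentions S gives: tup(A, s(M), plus(M, m)) = tup(T, Y2, M).
Bind T := tup(m, tup(m, e, b), tup(m, m, b)); substituting into the remaining equation gives: tup(A, s(M), plus(M, m)) = tup(tup(m, tup(m, e, b), tup(m, m, b)), Y2, M).
Decompose tup/3: A = tup(m, tup(m, e, b), tup(m, m, b)),  s(M) = Y2,  plus(M, m) = M.
Bind A := tup(m, tup(m, e, b), tup(m, m, b)); no other remaining equation mentions A.
Bind Y2 := s(M); no other remaining equation mentions Y2.
Occurs check fails: M occurs in plus(M, m); the equation M = plus(M, m) has no finite solution.

FAIL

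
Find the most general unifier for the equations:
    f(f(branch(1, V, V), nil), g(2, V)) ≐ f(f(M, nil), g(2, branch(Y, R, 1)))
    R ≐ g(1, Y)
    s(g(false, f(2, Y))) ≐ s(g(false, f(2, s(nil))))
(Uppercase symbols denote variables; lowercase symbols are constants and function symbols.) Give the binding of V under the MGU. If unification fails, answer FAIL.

Decompose f/2: f(branch(1, V, V), nil) ≐ f(M, nil),  g(2, V) ≐ g(2, branch(Y, R, 1)).
Decompose f/2: branch(1, V, V) ≐ M,  nil ≐ nil.
Bind M := branch(1, V, V); no other remaining equation mentions M.
Delete trivial equation nil ≐ nil.
Decompose g/2: 2 ≐ 2,  V ≐ branch(Y, R, 1).
Delete trivial equation 2 ≐ 2.
Bind V := branch(Y, R, 1); no other remaining equation mentions V. Substituting into the earlier binding gives M := branch(1, branch(Y, R, 1), branch(Y, R, 1)).
Bind R := g(1, Y); no other remaining equation mentions R. Substituting into the earlier bindings gives M := branch(1, branch(Y, g(1, Y), 1), branch(Y, g(1, Y), 1)), V := branch(Y, g(1, Y), 1).
Decompose s/1: g(false, f(2, Y)) ≐ g(false, f(2, s(nil))).
Decompose g/2: false ≐ false,  f(2, Y) ≐ f(2, s(nil)).
Delete trivial equation false ≐ false.
Decompose f/2: 2 ≐ 2,  Y ≐ s(nil).
Delete trivial equation 2 ≐ 2.
Bind Y := s(nil). Substituting into the earlier bindings gives M := branch(1, branch(s(nil), g(1, s(nil)), 1), branch(s(nil), g(1, s(nil)), 1)), V := branch(s(nil), g(1, s(nil)), 1), R := g(1, s(nil)).
MGU = { M -> branch(1, branch(s(nil), g(1, s(nil)), 1), branch(s(nil), g(1, s(nil)), 1)), V -> branch(s(nil), g(1, s(nil)), 1), R -> g(1, s(nil)), Y -> s(nil) }, so V -> branch(s(nil), g(1, s(nil)), 1).

branch(s(nil), g(1, s(nil)), 1)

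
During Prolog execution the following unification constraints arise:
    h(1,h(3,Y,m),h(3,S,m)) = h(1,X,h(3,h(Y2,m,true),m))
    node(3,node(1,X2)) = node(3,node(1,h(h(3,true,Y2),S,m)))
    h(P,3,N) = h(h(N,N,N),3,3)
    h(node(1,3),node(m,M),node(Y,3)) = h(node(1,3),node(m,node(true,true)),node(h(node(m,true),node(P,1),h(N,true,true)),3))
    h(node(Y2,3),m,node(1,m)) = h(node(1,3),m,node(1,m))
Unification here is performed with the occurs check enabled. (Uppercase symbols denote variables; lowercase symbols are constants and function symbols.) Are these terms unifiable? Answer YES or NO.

YES

Decompose h/3: 1 = 1,  h(3,Y,m) = X,  h(3,S,m) = h(3,h(Y2,m,true),m).
Delete trivial equation 1 = 1.
Bind X := h(3,Y,m); no other remaining equation mentions X.
Decompose h/3: 3 = 3,  S = h(Y2,m,true),  m = m.
Delete trivial equation 3 = 3.
Bind S := h(Y2,m,true); substituting into the one remaining equation that mentions S gives: node(3,node(1,X2)) = node(3,node(1,h(h(3,true,Y2),h(Y2,m,true),m))).
Delete trivial equation m = m.
Decompose node/2: 3 = 3,  node(1,X2) = node(1,h(h(3,true,Y2),h(Y2,m,true),m)).
Delete trivial equation 3 = 3.
Decompose node/2: 1 = 1,  X2 = h(h(3,true,Y2),h(Y2,m,true),m).
Delete trivial equation 1 = 1.
Bind X2 := h(h(3,true,Y2),h(Y2,m,true),m); no other remaining equation mentions X2.
Decompose h/3: P = h(N,N,N),  3 = 3,  N = 3.
Bind P := h(N,N,N); substituting into the one remaining equation that mentions P gives: h(node(1,3),node(m,M),node(Y,3)) = h(node(1,3),node(m,node(true,true)),node(h(node(m,true),node(h(N,N,N),1),h(N,true,true)),3)).
Delete trivial equation 3 = 3.
Bind N := 3; substituting into the one remaining equation that mentions N gives: h(node(1,3),node(m,M),node(Y,3)) = h(node(1,3),node(m,node(true,true)),node(h(node(m,true),node(h(3,3,3),1),h(3,true,true)),3)). Substituting into the earlier binding gives P := h(3,3,3).
Decompose h/3: node(1,3) = node(1,3),  node(m,M) = node(m,node(true,true)),  node(Y,3) = node(h(node(m,true),node(h(3,3,3),1),h(3,true,true)),3).
Delete trivial equation node(1,3) = node(1,3).
Decompose node/2: m = m,  M = node(true,true).
Delete trivial equation m = m.
Bind M := node(true,true); no other remaining equation mentions M.
Decompose node/2: Y = h(node(m,true),node(h(3,3,3),1),h(3,true,true)),  3 = 3.
Bind Y := h(node(m,true),node(h(3,3,3),1),h(3,true,true)); no other remaining equation mentions Y. Substituting into the earlier binding gives X := h(3,h(node(m,true),node(h(3,3,3),1),h(3,true,true)),m).
Delete trivial equation 3 = 3.
Decompose h/3: node(Y2,3) = node(1,3),  m = m,  node(1,m) = node(1,m).
Decompose node/2: Y2 = 1,  3 = 3.
Bind Y2 := 1; no other remaining equation mentions Y2. Substituting into the earlier bindings gives S := h(1,m,true), X2 := h(h(3,true,1),h(1,m,true),m).
Delete trivial equation 3 = 3.
Delete trivial equation m = m.
Delete trivial equation node(1,m) = node(1,m).
No equations remain and no clash or occurs-check failure arose, so a unifier exists.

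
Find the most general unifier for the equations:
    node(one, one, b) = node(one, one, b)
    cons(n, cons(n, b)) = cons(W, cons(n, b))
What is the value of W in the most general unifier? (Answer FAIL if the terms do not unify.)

Delete trivial equation node(one, one, b) = node(one, one, b).
Decompose cons/2: n = W,  cons(n, b) = cons(n, b).
Bind W := n; no other remaining equation mentions W.
Delete trivial equation cons(n, b) = cons(n, b).
MGU = { W := n }, so W := n.

n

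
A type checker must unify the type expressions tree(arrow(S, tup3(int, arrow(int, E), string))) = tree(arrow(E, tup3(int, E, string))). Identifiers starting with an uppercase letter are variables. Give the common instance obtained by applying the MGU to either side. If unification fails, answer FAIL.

Decompose tree/1: arrow(S, tup3(int, arrow(int, E), string)) = arrow(E, tup3(int, E, string)).
Decompose arrow/2: S = E,  tup3(int, arrow(int, E), string) = tup3(int, E, string).
Bind S := E; no other remaining equation mentions S.
Decompose tup3/3: int = int,  arrow(int, E) = E,  string = string.
Delete trivial equation int = int.
Occurs check fails: E occurs in arrow(int, E); the equation E = arrow(int, E) has no finite solution.

FAIL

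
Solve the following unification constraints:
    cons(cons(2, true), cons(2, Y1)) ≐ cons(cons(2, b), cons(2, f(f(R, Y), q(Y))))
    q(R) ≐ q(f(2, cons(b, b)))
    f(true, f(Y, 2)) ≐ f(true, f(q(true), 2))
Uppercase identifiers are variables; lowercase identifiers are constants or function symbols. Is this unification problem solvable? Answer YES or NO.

NO

Decompose cons/2: cons(2, true) ≐ cons(2, b),  cons(2, Y1) ≐ cons(2, f(f(R, Y), q(Y))).
Decompose cons/2: 2 ≐ 2,  true ≐ b.
Delete trivial equation 2 ≐ 2.
Clash: constants true and b differ; no unifier exists.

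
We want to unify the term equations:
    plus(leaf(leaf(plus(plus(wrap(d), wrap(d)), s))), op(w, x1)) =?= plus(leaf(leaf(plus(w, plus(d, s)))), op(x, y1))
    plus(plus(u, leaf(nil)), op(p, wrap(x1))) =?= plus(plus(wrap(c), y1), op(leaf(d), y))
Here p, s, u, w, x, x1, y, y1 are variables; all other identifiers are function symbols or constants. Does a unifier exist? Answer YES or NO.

NO

Decompose plus/2: leaf(leaf(plus(plus(wrap(d), wrap(d)), s))) =?= leaf(leaf(plus(w, plus(d, s)))),  op(w, x1) =?= op(x, y1).
Decompose leaf/1: leaf(plus(plus(wrap(d), wrap(d)), s)) =?= leaf(plus(w, plus(d, s))).
Decompose leaf/1: plus(plus(wrap(d), wrap(d)), s) =?= plus(w, plus(d, s)).
Decompose plus/2: plus(wrap(d), wrap(d)) =?= w,  s =?= plus(d, s).
Bind w := plus(wrap(d), wrap(d)); substituting into the one remaining equation that mentions w gives: op(plus(wrap(d), wrap(d)), x1) =?= op(x, y1).
Occurs check fails: s occurs in plus(d, s); the equation s =?= plus(d, s) has no finite solution.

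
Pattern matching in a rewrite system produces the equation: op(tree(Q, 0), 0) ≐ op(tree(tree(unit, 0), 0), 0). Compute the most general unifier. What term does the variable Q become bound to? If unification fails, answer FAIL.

Decompose op/2: tree(Q, 0) ≐ tree(tree(unit, 0), 0),  0 ≐ 0.
Decompose tree/2: Q ≐ tree(unit, 0),  0 ≐ 0.
Bind Q := tree(unit, 0); no other remaining equation mentions Q.
Delete trivial equation 0 ≐ 0.
Delete trivial equation 0 ≐ 0.
MGU = { Q := tree(unit, 0) }, so Q := tree(unit, 0).

tree(unit, 0)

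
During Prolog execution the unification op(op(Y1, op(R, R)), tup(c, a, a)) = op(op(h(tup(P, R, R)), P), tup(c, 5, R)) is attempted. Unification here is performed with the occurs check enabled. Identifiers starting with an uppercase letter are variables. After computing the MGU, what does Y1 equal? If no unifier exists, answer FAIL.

Decompose op/2: op(Y1, op(R, R)) = op(h(tup(P, R, R)), P),  tup(c, a, a) = tup(c, 5, R).
Decompose op/2: Y1 = h(tup(P, R, R)),  op(R, R) = P.
Bind Y1 := h(tup(P, R, R)); no other remaining equation mentions Y1.
Bind P := op(R, R); no other remaining equation mentions P. Substituting into the earlier binding gives Y1 := h(tup(op(R, R), R, R)).
Decompose tup/3: c = c,  a = 5,  a = R.
Delete trivial equation c = c.
Clash: constants a and 5 differ; no unifier exists.

FAIL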